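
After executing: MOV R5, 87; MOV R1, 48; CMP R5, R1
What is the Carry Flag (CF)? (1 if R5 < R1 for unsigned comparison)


Register state trace:
  MOV R5, 87  → R5 = 87
  MOV R1, 48  → R1 = 48
  CMP R5, R1  → unsigned 87 - 48: no borrow
  87 >= 48, so CF = 0
CF = 0

0


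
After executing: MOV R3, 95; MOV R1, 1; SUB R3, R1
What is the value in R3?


Register state trace:
  MOV R3, 95  → R3 = 95
  MOV R1, 1  → R1 = 1
  SUB R3, R1  → R3 = 95 - 1 = 94
Final: R3 = 94

94


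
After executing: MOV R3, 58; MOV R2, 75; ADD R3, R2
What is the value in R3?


Register state trace:
  MOV R3, 58  → R3 = 58
  MOV R2, 75  → R2 = 75
  ADD R3, R2  → R3 = 58 + 75 = 133
Final: R3 = 133

133


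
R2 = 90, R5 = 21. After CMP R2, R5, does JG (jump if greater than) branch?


Trace:
  R2 = 90, R5 = 21
  CMP R2, R5  → compares 90 vs 21
  JG checks: is 90 greater than 21?
  90 > 21, so condition is true
Branch taken: Yes

Yes


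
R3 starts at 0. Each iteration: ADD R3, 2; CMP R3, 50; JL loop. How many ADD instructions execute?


Loop trace (R3 starts at 0, target 50, step 2):
  ADD #1: R3 = 0 + 2 = 2  → 2 < 50, loop
  ADD #2: R3 = 2 + 2 = 4  → 4 < 50, loop
  ADD #3: R3 = 4 + 2 = 6  → 6 < 50, loop
  ADD #4: R3 = 6 + 2 = 8  → 8 < 50, loop
  ADD #5: R3 = 8 + 2 = 10  → 10 < 50, loop
  ADD #6: R3 = 10 + 2 = 12  → 12 < 50, loop
  ADD #7: R3 = 12 + 2 = 14  → 14 < 50, loop
  ADD #8: R3 = 14 + 2 = 16  → 16 < 50, loop
  ADD #9: R3 = 16 + 2 = 18  → 18 < 50, loop
  ADD #10: R3 = 18 + 2 = 20  → 20 < 50, loop
  ADD #11: R3 = 20 + 2 = 22  → 22 < 50, loop
  ADD #12: R3 = 22 + 2 = 24  → 24 < 50, loop
  ADD #13: R3 = 24 + 2 = 26  → 26 < 50, loop
  ADD #14: R3 = 26 + 2 = 28  → 28 < 50, loop
  ADD #15: R3 = 28 + 2 = 30  → 30 < 50, loop
  ADD #16: R3 = 30 + 2 = 32  → 32 < 50, loop
  ADD #17: R3 = 32 + 2 = 34  → 34 < 50, loop
  ADD #18: R3 = 34 + 2 = 36  → 36 < 50, loop
  ADD #19: R3 = 36 + 2 = 38  → 38 < 50, loop
  ADD #20: R3 = 38 + 2 = 40  → 40 < 50, loop
  ADD #21: R3 = 40 + 2 = 42  → 42 < 50, loop
  ADD #22: R3 = 42 + 2 = 44  → 44 < 50, loop
  ADD #23: R3 = 44 + 2 = 46  → 46 < 50, loop
  ADD #24: R3 = 46 + 2 = 48  → 48 < 50, loop
  ADD #25: R3 = 48 + 2 = 50  → 50 >= 50, exit
Total ADD instructions: 25

25


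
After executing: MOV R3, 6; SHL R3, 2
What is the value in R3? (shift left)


Register state trace:
  MOV R3, 6  → R3 = 6
  SHL R3, 2  → R3 = 6 << 2 = 6 * 2^2 = 24
Final: R3 = 24

24


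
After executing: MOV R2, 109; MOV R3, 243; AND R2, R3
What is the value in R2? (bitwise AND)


Register state trace:
  MOV R2, 109  → R2 = 109 (0b01101101)
  MOV R3, 243  → R3 = 243 (0b11110011)
  AND R2, R3  → R2 = 109 AND 243 = 97 (0b01100001)
Final: R2 = 97

97


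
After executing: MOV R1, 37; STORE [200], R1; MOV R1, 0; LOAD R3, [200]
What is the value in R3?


Register and memory trace:
  MOV R1, 37  → R1 = 37
  STORE [200], R1  → mem[200] = 37
  MOV R1, 0  → R1 = 0
  LOAD R3, [200]  → R3 = mem[200] = 37
Final: R3 = 37

37


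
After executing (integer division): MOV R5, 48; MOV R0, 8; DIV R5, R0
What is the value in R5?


Register state trace:
  MOV R5, 48  → R5 = 48
  MOV R0, 8  → R0 = 8
  DIV R5, R0  → R5 = 48 // 8 = 6
Final: R5 = 6

6


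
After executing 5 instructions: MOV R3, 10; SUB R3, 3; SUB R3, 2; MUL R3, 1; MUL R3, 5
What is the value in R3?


Register state trace:
  MOV R3, 10  → R3 = 10
  SUB R3, 3  → R3 = 10 - 3 = 7
  SUB R3, 2  → R3 = 7 - 2 = 5
  MUL R3, 1  → R3 = 5 * 1 = 5
  MUL R3, 5  → R3 = 5 * 5 = 25
Final: R3 = 25

25


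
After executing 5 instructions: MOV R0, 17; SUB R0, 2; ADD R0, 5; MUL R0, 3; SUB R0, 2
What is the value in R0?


Register state trace:
  MOV R0, 17  → R0 = 17
  SUB R0, 2  → R0 = 17 - 2 = 15
  ADD R0, 5  → R0 = 15 + 5 = 20
  MUL R0, 3  → R0 = 20 * 3 = 60
  SUB R0, 2  → R0 = 60 - 2 = 58
Final: R0 = 58

58


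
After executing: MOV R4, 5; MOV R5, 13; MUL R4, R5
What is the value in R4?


Register state trace:
  MOV R4, 5  → R4 = 5
  MOV R5, 13  → R5 = 13
  MUL R4, R5  → R4 = 5 * 13 = 65
Final: R4 = 65

65


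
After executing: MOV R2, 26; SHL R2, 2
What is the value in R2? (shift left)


Register state trace:
  MOV R2, 26  → R2 = 26
  SHL R2, 2  → R2 = 26 << 2 = 26 * 2^2 = 104
Final: R2 = 104

104


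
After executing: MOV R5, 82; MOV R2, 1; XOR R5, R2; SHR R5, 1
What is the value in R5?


Register state trace:
  MOV R5, 82  → R5 = 82 (0b01010010)
  MOV R2, 1  → R2 = 1 (0b00000001)
  XOR R5, R2  → R5 = 82 XOR 1 = 83 (0b01010011)
  SHR R5, 1  → R5 = 83 >> 1 = 41
Final: R5 = 41

41


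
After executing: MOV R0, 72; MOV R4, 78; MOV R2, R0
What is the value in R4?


Register state trace:
  MOV R0, 72  → R0 = 72
  MOV R4, 78  → R4 = 78
  MOV R2, R0  → R2 = 72
Final: R4 = 78

78


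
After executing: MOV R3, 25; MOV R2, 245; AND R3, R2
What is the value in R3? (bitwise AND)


Register state trace:
  MOV R3, 25  → R3 = 25 (0b00011001)
  MOV R2, 245  → R2 = 245 (0b11110101)
  AND R3, R2  → R3 = 25 AND 245 = 17 (0b00010001)
Final: R3 = 17

17


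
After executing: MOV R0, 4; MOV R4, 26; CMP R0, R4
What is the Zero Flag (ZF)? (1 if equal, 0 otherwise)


Register state trace:
  MOV R0, 4  → R0 = 4
  MOV R4, 26  → R4 = 26
  CMP R0, R4  → computes 4 - 26 = -22
  Result is nonzero, so values are not equal
ZF = 0

0


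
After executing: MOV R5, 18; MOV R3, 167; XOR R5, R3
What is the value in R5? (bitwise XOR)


Register state trace:
  MOV R5, 18  → R5 = 18 (0b00010010)
  MOV R3, 167  → R3 = 167 (0b10100111)
  XOR R5, R3  → R5 = 18 XOR 167 = 181 (0b10110101)
Final: R5 = 181

181


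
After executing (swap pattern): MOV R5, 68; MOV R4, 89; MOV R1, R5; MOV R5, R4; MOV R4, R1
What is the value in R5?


Register state trace (swap pattern):
  MOV R5, 68  → R5 = 68
  MOV R4, 89  → R4 = 89
  MOV R1, R5  → R1 = 68  (save R5)
  MOV R5, R4  → R5 = 89  (R5 gets R4's value)
  MOV R4, R1  → R4 = 68  (R4 gets saved value)
Final: R5 = 89

89


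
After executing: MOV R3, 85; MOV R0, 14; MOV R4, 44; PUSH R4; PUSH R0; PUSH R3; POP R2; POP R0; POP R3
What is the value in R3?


Stack trace (top is rightmost):
  MOV R3, 85  → R3 = 85
  MOV R0, 14  → R0 = 14
  MOV R4, 44  → R4 = 44
  PUSH R4  → stack: [44]
  PUSH R0  → stack: [44, 14]
  PUSH R3  → stack: [44, 14, 85]
  POP R2  → R2 = 85, stack: [44, 14]
  POP R0  → R0 = 14, stack: [44]
  POP R3  → R3 = 44, stack: []
Final: R3 = 44

44


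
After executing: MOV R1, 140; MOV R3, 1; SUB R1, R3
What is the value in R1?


Register state trace:
  MOV R1, 140  → R1 = 140
  MOV R3, 1  → R3 = 1
  SUB R1, R3  → R1 = 140 - 1 = 139
Final: R1 = 139

139


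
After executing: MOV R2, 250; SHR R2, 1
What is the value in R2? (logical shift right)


Register state trace:
  MOV R2, 250  → R2 = 250
  SHR R2, 1  → R2 = 250 >> 1 = 250 // 2^1 = 125
Final: R2 = 125

125


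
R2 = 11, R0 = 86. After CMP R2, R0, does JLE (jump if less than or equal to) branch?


Trace:
  R2 = 11, R0 = 86
  CMP R2, R0  → compares 11 vs 86
  JLE checks: is 11 less than or equal to 86?
  11 < 86, so condition is true
Branch taken: Yes

Yes


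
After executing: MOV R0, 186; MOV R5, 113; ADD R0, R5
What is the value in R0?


Register state trace:
  MOV R0, 186  → R0 = 186
  MOV R5, 113  → R5 = 113
  ADD R0, R5  → R0 = 186 + 113 = 299
Final: R0 = 299

299


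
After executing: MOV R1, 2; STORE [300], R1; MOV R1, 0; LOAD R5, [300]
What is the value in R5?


Register and memory trace:
  MOV R1, 2  → R1 = 2
  STORE [300], R1  → mem[300] = 2
  MOV R1, 0  → R1 = 0
  LOAD R5, [300]  → R5 = mem[300] = 2
Final: R5 = 2

2


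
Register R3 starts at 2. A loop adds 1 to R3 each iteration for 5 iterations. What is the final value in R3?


Starting value: R3 = 2
  Iter 1: R3 = 2 + 1 = 3
  Iter 2: R3 = 3 + 1 = 4
  Iter 3: R3 = 4 + 1 = 5
  Iter 4: R3 = 5 + 1 = 6
  Iter 5: R3 = 6 + 1 = 7
Final: R3 = 7

7


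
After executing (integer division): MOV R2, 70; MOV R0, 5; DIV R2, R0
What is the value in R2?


Register state trace:
  MOV R2, 70  → R2 = 70
  MOV R0, 5  → R0 = 5
  DIV R2, R0  → R2 = 70 // 5 = 14
Final: R2 = 14

14


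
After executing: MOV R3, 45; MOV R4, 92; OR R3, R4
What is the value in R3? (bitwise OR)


Register state trace:
  MOV R3, 45  → R3 = 45 (0b00101101)
  MOV R4, 92  → R4 = 92 (0b01011100)
  OR R3, R4   → R3 = 45 OR 92 = 125 (0b01111101)
Final: R3 = 125

125


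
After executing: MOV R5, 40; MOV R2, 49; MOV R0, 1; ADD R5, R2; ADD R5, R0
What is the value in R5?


Register state trace:
  MOV R5, 40  → R5 = 40
  MOV R2, 49  → R2 = 49
  MOV R0, 1  → R0 = 1
  ADD R5, R2  → R5 = 40 + 49 = 89
  ADD R5, R0  → R5 = 89 + 1 = 90
Final: R5 = 90

90


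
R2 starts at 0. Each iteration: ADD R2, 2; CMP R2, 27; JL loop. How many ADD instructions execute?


Loop trace (R2 starts at 0, target 27, step 2):
  ADD #1: R2 = 0 + 2 = 2  → 2 < 27, loop
  ADD #2: R2 = 2 + 2 = 4  → 4 < 27, loop
  ADD #3: R2 = 4 + 2 = 6  → 6 < 27, loop
  ADD #4: R2 = 6 + 2 = 8  → 8 < 27, loop
  ADD #5: R2 = 8 + 2 = 10  → 10 < 27, loop
  ADD #6: R2 = 10 + 2 = 12  → 12 < 27, loop
  ADD #7: R2 = 12 + 2 = 14  → 14 < 27, loop
  ADD #8: R2 = 14 + 2 = 16  → 16 < 27, loop
  ADD #9: R2 = 16 + 2 = 18  → 18 < 27, loop
  ADD #10: R2 = 18 + 2 = 20  → 20 < 27, loop
  ADD #11: R2 = 20 + 2 = 22  → 22 < 27, loop
  ADD #12: R2 = 22 + 2 = 24  → 24 < 27, loop
  ADD #13: R2 = 24 + 2 = 26  → 26 < 27, loop
  ADD #14: R2 = 26 + 2 = 28  → 28 >= 27, exit
Total ADD instructions: 14

14


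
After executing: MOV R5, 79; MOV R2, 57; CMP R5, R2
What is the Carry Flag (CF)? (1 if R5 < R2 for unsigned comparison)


Register state trace:
  MOV R5, 79  → R5 = 79
  MOV R2, 57  → R2 = 57
  CMP R5, R2  → unsigned 79 - 57: no borrow
  79 >= 57, so CF = 0
CF = 0

0


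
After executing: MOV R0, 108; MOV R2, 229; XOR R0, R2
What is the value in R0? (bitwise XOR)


Register state trace:
  MOV R0, 108  → R0 = 108 (0b01101100)
  MOV R2, 229  → R2 = 229 (0b11100101)
  XOR R0, R2  → R0 = 108 XOR 229 = 137 (0b10001001)
Final: R0 = 137

137


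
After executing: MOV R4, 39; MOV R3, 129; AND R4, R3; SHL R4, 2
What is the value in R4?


Register state trace:
  MOV R4, 39  → R4 = 39 (0b00100111)
  MOV R3, 129  → R3 = 129 (0b10000001)
  AND R4, R3  → R4 = 39 AND 129 = 1 (0b00000001)
  SHL R4, 2  → R4 = 1 << 2 = 4
Final: R4 = 4

4


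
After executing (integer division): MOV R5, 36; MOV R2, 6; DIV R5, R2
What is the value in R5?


Register state trace:
  MOV R5, 36  → R5 = 36
  MOV R2, 6  → R2 = 6
  DIV R5, R2  → R5 = 36 // 6 = 6
Final: R5 = 6

6


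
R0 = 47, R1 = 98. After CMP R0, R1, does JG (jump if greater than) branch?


Trace:
  R0 = 47, R1 = 98
  CMP R0, R1  → compares 47 vs 98
  JG checks: is 47 greater than 98?
  47 < 98, so condition is false
Branch taken: No

No


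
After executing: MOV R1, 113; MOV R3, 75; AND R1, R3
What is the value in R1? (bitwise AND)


Register state trace:
  MOV R1, 113  → R1 = 113 (0b01110001)
  MOV R3, 75  → R3 = 75 (0b01001011)
  AND R1, R3  → R1 = 113 AND 75 = 65 (0b01000001)
Final: R1 = 65

65


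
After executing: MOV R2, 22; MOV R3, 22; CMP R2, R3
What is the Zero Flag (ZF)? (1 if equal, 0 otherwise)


Register state trace:
  MOV R2, 22  → R2 = 22
  MOV R3, 22  → R3 = 22
  CMP R2, R3  → computes 22 - 22 = 0
  Result is zero, so values are equal
ZF = 1

1


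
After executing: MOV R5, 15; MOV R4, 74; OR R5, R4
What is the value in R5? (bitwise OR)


Register state trace:
  MOV R5, 15  → R5 = 15 (0b00001111)
  MOV R4, 74  → R4 = 74 (0b01001010)
  OR R5, R4   → R5 = 15 OR 74 = 79 (0b01001111)
Final: R5 = 79

79


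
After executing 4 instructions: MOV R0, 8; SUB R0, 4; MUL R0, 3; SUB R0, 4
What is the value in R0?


Register state trace:
  MOV R0, 8  → R0 = 8
  SUB R0, 4  → R0 = 8 - 4 = 4
  MUL R0, 3  → R0 = 4 * 3 = 12
  SUB R0, 4  → R0 = 12 - 4 = 8
Final: R0 = 8

8


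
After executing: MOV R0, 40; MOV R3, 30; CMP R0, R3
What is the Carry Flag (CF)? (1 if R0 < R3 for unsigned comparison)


Register state trace:
  MOV R0, 40  → R0 = 40
  MOV R3, 30  → R3 = 30
  CMP R0, R3  → unsigned 40 - 30: no borrow
  40 >= 30, so CF = 0
CF = 0

0


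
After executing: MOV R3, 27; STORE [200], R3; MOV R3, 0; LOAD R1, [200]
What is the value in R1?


Register and memory trace:
  MOV R3, 27  → R3 = 27
  STORE [200], R3  → mem[200] = 27
  MOV R3, 0  → R3 = 0
  LOAD R1, [200]  → R1 = mem[200] = 27
Final: R1 = 27

27


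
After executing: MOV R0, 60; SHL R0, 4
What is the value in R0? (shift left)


Register state trace:
  MOV R0, 60  → R0 = 60
  SHL R0, 4  → R0 = 60 << 4 = 60 * 2^4 = 960
Final: R0 = 960

960


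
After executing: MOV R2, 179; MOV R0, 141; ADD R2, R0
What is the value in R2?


Register state trace:
  MOV R2, 179  → R2 = 179
  MOV R0, 141  → R0 = 141
  ADD R2, R0  → R2 = 179 + 141 = 320
Final: R2 = 320

320


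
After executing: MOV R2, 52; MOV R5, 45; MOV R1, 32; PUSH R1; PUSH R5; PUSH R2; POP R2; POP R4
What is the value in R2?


Stack trace (top is rightmost):
  MOV R2, 52  → R2 = 52
  MOV R5, 45  → R5 = 45
  MOV R1, 32  → R1 = 32
  PUSH R1  → stack: [32]
  PUSH R5  → stack: [32, 45]
  PUSH R2  → stack: [32, 45, 52]
  POP R2  → R2 = 52, stack: [32, 45]
  POP R4  → R4 = 45, stack: [32]
Final: R2 = 52

52


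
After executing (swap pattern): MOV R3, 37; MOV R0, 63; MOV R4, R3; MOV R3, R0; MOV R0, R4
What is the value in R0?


Register state trace (swap pattern):
  MOV R3, 37  → R3 = 37
  MOV R0, 63  → R0 = 63
  MOV R4, R3  → R4 = 37  (save R3)
  MOV R3, R0  → R3 = 63  (R3 gets R0's value)
  MOV R0, R4  → R0 = 37  (R0 gets saved value)
Final: R0 = 37

37


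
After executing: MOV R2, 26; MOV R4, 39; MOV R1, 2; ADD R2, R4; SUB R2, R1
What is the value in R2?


Register state trace:
  MOV R2, 26  → R2 = 26
  MOV R4, 39  → R4 = 39
  MOV R1, 2  → R1 = 2
  ADD R2, R4  → R2 = 26 + 39 = 65
  SUB R2, R1  → R2 = 65 - 2 = 63
Final: R2 = 63

63


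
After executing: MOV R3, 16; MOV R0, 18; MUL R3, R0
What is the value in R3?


Register state trace:
  MOV R3, 16  → R3 = 16
  MOV R0, 18  → R0 = 18
  MUL R3, R0  → R3 = 16 * 18 = 288
Final: R3 = 288

288


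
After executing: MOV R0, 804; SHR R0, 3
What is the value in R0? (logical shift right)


Register state trace:
  MOV R0, 804  → R0 = 804
  SHR R0, 3  → R0 = 804 >> 3 = 804 // 2^3 = 100
Final: R0 = 100

100


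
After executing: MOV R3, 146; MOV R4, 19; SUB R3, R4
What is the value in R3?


Register state trace:
  MOV R3, 146  → R3 = 146
  MOV R4, 19  → R4 = 19
  SUB R3, R4  → R3 = 146 - 19 = 127
Final: R3 = 127

127


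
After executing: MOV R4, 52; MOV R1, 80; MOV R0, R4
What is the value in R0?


Register state trace:
  MOV R4, 52  → R4 = 52
  MOV R1, 80  → R1 = 80
  MOV R0, R4  → R0 = 52
Final: R0 = 52

52


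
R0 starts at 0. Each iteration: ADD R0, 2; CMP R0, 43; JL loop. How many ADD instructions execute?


Loop trace (R0 starts at 0, target 43, step 2):
  ADD #1: R0 = 0 + 2 = 2  → 2 < 43, loop
  ADD #2: R0 = 2 + 2 = 4  → 4 < 43, loop
  ADD #3: R0 = 4 + 2 = 6  → 6 < 43, loop
  ADD #4: R0 = 6 + 2 = 8  → 8 < 43, loop
  ADD #5: R0 = 8 + 2 = 10  → 10 < 43, loop
  ADD #6: R0 = 10 + 2 = 12  → 12 < 43, loop
  ADD #7: R0 = 12 + 2 = 14  → 14 < 43, loop
  ADD #8: R0 = 14 + 2 = 16  → 16 < 43, loop
  ADD #9: R0 = 16 + 2 = 18  → 18 < 43, loop
  ADD #10: R0 = 18 + 2 = 20  → 20 < 43, loop
  ADD #11: R0 = 20 + 2 = 22  → 22 < 43, loop
  ADD #12: R0 = 22 + 2 = 24  → 24 < 43, loop
  ADD #13: R0 = 24 + 2 = 26  → 26 < 43, loop
  ADD #14: R0 = 26 + 2 = 28  → 28 < 43, loop
  ADD #15: R0 = 28 + 2 = 30  → 30 < 43, loop
  ADD #16: R0 = 30 + 2 = 32  → 32 < 43, loop
  ADD #17: R0 = 32 + 2 = 34  → 34 < 43, loop
  ADD #18: R0 = 34 + 2 = 36  → 36 < 43, loop
  ADD #19: R0 = 36 + 2 = 38  → 38 < 43, loop
  ADD #20: R0 = 38 + 2 = 40  → 40 < 43, loop
  ADD #21: R0 = 40 + 2 = 42  → 42 < 43, loop
  ADD #22: R0 = 42 + 2 = 44  → 44 >= 43, exit
Total ADD instructions: 22

22


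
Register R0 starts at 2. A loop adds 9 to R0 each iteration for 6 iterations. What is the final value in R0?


Starting value: R0 = 2
  Iter 1: R0 = 2 + 9 = 11
  Iter 2: R0 = 11 + 9 = 20
  Iter 3: R0 = 20 + 9 = 29
  Iter 4: R0 = 29 + 9 = 38
  Iter 5: R0 = 38 + 9 = 47
  Iter 6: R0 = 47 + 9 = 56
Final: R0 = 56

56


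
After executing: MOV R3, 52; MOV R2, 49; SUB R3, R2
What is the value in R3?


Register state trace:
  MOV R3, 52  → R3 = 52
  MOV R2, 49  → R2 = 49
  SUB R3, R2  → R3 = 52 - 49 = 3
Final: R3 = 3

3


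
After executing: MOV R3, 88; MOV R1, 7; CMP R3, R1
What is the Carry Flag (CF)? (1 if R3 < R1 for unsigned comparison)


Register state trace:
  MOV R3, 88  → R3 = 88
  MOV R1, 7  → R1 = 7
  CMP R3, R1  → unsigned 88 - 7: no borrow
  88 >= 7, so CF = 0
CF = 0

0


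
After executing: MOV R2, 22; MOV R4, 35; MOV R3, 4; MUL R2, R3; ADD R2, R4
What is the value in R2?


Register state trace:
  MOV R2, 22  → R2 = 22
  MOV R4, 35  → R4 = 35
  MOV R3, 4  → R3 = 4
  MUL R2, R3  → R2 = 22 * 4 = 88
  ADD R2, R4  → R2 = 88 + 35 = 123
Final: R2 = 123

123


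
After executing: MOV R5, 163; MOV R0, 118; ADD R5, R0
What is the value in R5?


Register state trace:
  MOV R5, 163  → R5 = 163
  MOV R0, 118  → R0 = 118
  ADD R5, R0  → R5 = 163 + 118 = 281
Final: R5 = 281

281


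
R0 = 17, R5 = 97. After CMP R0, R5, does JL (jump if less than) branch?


Trace:
  R0 = 17, R5 = 97
  CMP R0, R5  → compares 17 vs 97
  JL checks: is 17 less than 97?
  17 < 97, so condition is true
Branch taken: Yes

Yes


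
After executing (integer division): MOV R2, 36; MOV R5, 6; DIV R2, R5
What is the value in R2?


Register state trace:
  MOV R2, 36  → R2 = 36
  MOV R5, 6  → R5 = 6
  DIV R2, R5  → R2 = 36 // 6 = 6
Final: R2 = 6

6


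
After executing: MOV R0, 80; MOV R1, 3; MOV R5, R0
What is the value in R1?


Register state trace:
  MOV R0, 80  → R0 = 80
  MOV R1, 3  → R1 = 3
  MOV R5, R0  → R5 = 80
Final: R1 = 3

3


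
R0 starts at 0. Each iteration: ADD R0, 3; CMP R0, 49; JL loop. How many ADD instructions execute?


Loop trace (R0 starts at 0, target 49, step 3):
  ADD #1: R0 = 0 + 3 = 3  → 3 < 49, loop
  ADD #2: R0 = 3 + 3 = 6  → 6 < 49, loop
  ADD #3: R0 = 6 + 3 = 9  → 9 < 49, loop
  ADD #4: R0 = 9 + 3 = 12  → 12 < 49, loop
  ADD #5: R0 = 12 + 3 = 15  → 15 < 49, loop
  ADD #6: R0 = 15 + 3 = 18  → 18 < 49, loop
  ADD #7: R0 = 18 + 3 = 21  → 21 < 49, loop
  ADD #8: R0 = 21 + 3 = 24  → 24 < 49, loop
  ADD #9: R0 = 24 + 3 = 27  → 27 < 49, loop
  ADD #10: R0 = 27 + 3 = 30  → 30 < 49, loop
  ADD #11: R0 = 30 + 3 = 33  → 33 < 49, loop
  ADD #12: R0 = 33 + 3 = 36  → 36 < 49, loop
  ADD #13: R0 = 36 + 3 = 39  → 39 < 49, loop
  ADD #14: R0 = 39 + 3 = 42  → 42 < 49, loop
  ADD #15: R0 = 42 + 3 = 45  → 45 < 49, loop
  ADD #16: R0 = 45 + 3 = 48  → 48 < 49, loop
  ADD #17: R0 = 48 + 3 = 51  → 51 >= 49, exit
Total ADD instructions: 17

17


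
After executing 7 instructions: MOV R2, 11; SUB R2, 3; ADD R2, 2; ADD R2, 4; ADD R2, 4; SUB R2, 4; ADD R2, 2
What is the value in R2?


Register state trace:
  MOV R2, 11  → R2 = 11
  SUB R2, 3  → R2 = 11 - 3 = 8
  ADD R2, 2  → R2 = 8 + 2 = 10
  ADD R2, 4  → R2 = 10 + 4 = 14
  ADD R2, 4  → R2 = 14 + 4 = 18
  SUB R2, 4  → R2 = 18 - 4 = 14
  ADD R2, 2  → R2 = 14 + 2 = 16
Final: R2 = 16

16


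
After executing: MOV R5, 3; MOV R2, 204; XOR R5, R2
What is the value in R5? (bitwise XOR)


Register state trace:
  MOV R5, 3  → R5 = 3 (0b00000011)
  MOV R2, 204  → R2 = 204 (0b11001100)
  XOR R5, R2  → R5 = 3 XOR 204 = 207 (0b11001111)
Final: R5 = 207

207


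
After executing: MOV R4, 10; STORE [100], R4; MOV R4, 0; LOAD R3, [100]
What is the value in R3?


Register and memory trace:
  MOV R4, 10  → R4 = 10
  STORE [100], R4  → mem[100] = 10
  MOV R4, 0  → R4 = 0
  LOAD R3, [100]  → R3 = mem[100] = 10
Final: R3 = 10

10


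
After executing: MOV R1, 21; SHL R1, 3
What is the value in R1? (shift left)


Register state trace:
  MOV R1, 21  → R1 = 21
  SHL R1, 3  → R1 = 21 << 3 = 21 * 2^3 = 168
Final: R1 = 168

168


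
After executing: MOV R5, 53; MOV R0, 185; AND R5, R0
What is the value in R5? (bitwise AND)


Register state trace:
  MOV R5, 53  → R5 = 53 (0b00110101)
  MOV R0, 185  → R0 = 185 (0b10111001)
  AND R5, R0  → R5 = 53 AND 185 = 49 (0b00110001)
Final: R5 = 49

49


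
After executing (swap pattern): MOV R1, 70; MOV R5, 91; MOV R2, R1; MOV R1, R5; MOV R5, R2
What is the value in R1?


Register state trace (swap pattern):
  MOV R1, 70  → R1 = 70
  MOV R5, 91  → R5 = 91
  MOV R2, R1  → R2 = 70  (save R1)
  MOV R1, R5  → R1 = 91  (R1 gets R5's value)
  MOV R5, R2  → R5 = 70  (R5 gets saved value)
Final: R1 = 91

91


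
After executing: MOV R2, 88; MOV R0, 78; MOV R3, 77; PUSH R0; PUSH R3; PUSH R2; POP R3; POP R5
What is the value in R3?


Stack trace (top is rightmost):
  MOV R2, 88  → R2 = 88
  MOV R0, 78  → R0 = 78
  MOV R3, 77  → R3 = 77
  PUSH R0  → stack: [78]
  PUSH R3  → stack: [78, 77]
  PUSH R2  → stack: [78, 77, 88]
  POP R3  → R3 = 88, stack: [78, 77]
  POP R5  → R5 = 77, stack: [78]
Final: R3 = 88

88


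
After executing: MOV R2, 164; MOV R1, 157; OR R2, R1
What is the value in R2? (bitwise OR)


Register state trace:
  MOV R2, 164  → R2 = 164 (0b10100100)
  MOV R1, 157  → R1 = 157 (0b10011101)
  OR R2, R1   → R2 = 164 OR 157 = 189 (0b10111101)
Final: R2 = 189

189


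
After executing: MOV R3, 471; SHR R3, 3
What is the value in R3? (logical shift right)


Register state trace:
  MOV R3, 471  → R3 = 471
  SHR R3, 3  → R3 = 471 >> 3 = 471 // 2^3 = 58
Final: R3 = 58

58


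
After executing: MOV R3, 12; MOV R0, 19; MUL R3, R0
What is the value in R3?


Register state trace:
  MOV R3, 12  → R3 = 12
  MOV R0, 19  → R0 = 19
  MUL R3, R0  → R3 = 12 * 19 = 228
Final: R3 = 228

228


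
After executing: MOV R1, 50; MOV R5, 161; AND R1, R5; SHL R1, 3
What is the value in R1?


Register state trace:
  MOV R1, 50  → R1 = 50 (0b00110010)
  MOV R5, 161  → R5 = 161 (0b10100001)
  AND R1, R5  → R1 = 50 AND 161 = 32 (0b00100000)
  SHL R1, 3  → R1 = 32 << 3 = 256
Final: R1 = 256

256


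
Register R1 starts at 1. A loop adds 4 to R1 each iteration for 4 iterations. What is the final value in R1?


Starting value: R1 = 1
  Iter 1: R1 = 1 + 4 = 5
  Iter 2: R1 = 5 + 4 = 9
  Iter 3: R1 = 9 + 4 = 13
  Iter 4: R1 = 13 + 4 = 17
Final: R1 = 17

17


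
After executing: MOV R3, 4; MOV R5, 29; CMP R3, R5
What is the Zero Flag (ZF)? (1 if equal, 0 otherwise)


Register state trace:
  MOV R3, 4  → R3 = 4
  MOV R5, 29  → R5 = 29
  CMP R3, R5  → computes 4 - 29 = -25
  Result is nonzero, so values are not equal
ZF = 0

0


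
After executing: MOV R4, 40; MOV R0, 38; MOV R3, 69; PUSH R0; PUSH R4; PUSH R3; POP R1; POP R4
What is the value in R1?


Stack trace (top is rightmost):
  MOV R4, 40  → R4 = 40
  MOV R0, 38  → R0 = 38
  MOV R3, 69  → R3 = 69
  PUSH R0  → stack: [38]
  PUSH R4  → stack: [38, 40]
  PUSH R3  → stack: [38, 40, 69]
  POP R1  → R1 = 69, stack: [38, 40]
  POP R4  → R4 = 40, stack: [38]
Final: R1 = 69

69


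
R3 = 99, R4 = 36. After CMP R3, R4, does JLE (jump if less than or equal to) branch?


Trace:
  R3 = 99, R4 = 36
  CMP R3, R4  → compares 99 vs 36
  JLE checks: is 99 less than or equal to 36?
  99 > 36, so condition is false
Branch taken: No

No


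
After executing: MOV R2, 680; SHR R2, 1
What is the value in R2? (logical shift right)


Register state trace:
  MOV R2, 680  → R2 = 680
  SHR R2, 1  → R2 = 680 >> 1 = 680 // 2^1 = 340
Final: R2 = 340

340


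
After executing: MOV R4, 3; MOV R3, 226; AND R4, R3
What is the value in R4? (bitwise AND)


Register state trace:
  MOV R4, 3  → R4 = 3 (0b00000011)
  MOV R3, 226  → R3 = 226 (0b11100010)
  AND R4, R3  → R4 = 3 AND 226 = 2 (0b00000010)
Final: R4 = 2

2


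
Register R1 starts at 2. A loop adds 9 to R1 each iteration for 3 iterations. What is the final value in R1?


Starting value: R1 = 2
  Iter 1: R1 = 2 + 9 = 11
  Iter 2: R1 = 11 + 9 = 20
  Iter 3: R1 = 20 + 9 = 29
Final: R1 = 29

29


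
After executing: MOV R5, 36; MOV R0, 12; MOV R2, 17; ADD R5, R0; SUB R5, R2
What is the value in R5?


Register state trace:
  MOV R5, 36  → R5 = 36
  MOV R0, 12  → R0 = 12
  MOV R2, 17  → R2 = 17
  ADD R5, R0  → R5 = 36 + 12 = 48
  SUB R5, R2  → R5 = 48 - 17 = 31
Final: R5 = 31

31


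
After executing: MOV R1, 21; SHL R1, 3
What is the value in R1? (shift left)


Register state trace:
  MOV R1, 21  → R1 = 21
  SHL R1, 3  → R1 = 21 << 3 = 21 * 2^3 = 168
Final: R1 = 168

168


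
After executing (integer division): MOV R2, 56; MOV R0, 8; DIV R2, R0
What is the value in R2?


Register state trace:
  MOV R2, 56  → R2 = 56
  MOV R0, 8  → R0 = 8
  DIV R2, R0  → R2 = 56 // 8 = 7
Final: R2 = 7

7


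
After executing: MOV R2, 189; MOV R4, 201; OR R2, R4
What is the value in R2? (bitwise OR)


Register state trace:
  MOV R2, 189  → R2 = 189 (0b10111101)
  MOV R4, 201  → R4 = 201 (0b11001001)
  OR R2, R4   → R2 = 189 OR 201 = 253 (0b11111101)
Final: R2 = 253

253


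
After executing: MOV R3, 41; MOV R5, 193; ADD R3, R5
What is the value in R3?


Register state trace:
  MOV R3, 41  → R3 = 41
  MOV R5, 193  → R5 = 193
  ADD R3, R5  → R3 = 41 + 193 = 234
Final: R3 = 234

234


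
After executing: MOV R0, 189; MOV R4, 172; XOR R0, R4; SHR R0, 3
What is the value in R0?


Register state trace:
  MOV R0, 189  → R0 = 189 (0b10111101)
  MOV R4, 172  → R4 = 172 (0b10101100)
  XOR R0, R4  → R0 = 189 XOR 172 = 17 (0b00010001)
  SHR R0, 3  → R0 = 17 >> 3 = 2
Final: R0 = 2

2


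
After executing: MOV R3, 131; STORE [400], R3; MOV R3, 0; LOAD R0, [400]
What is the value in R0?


Register and memory trace:
  MOV R3, 131  → R3 = 131
  STORE [400], R3  → mem[400] = 131
  MOV R3, 0  → R3 = 0
  LOAD R0, [400]  → R0 = mem[400] = 131
Final: R0 = 131

131


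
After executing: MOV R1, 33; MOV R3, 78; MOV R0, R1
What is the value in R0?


Register state trace:
  MOV R1, 33  → R1 = 33
  MOV R3, 78  → R3 = 78
  MOV R0, R1  → R0 = 33
Final: R0 = 33

33


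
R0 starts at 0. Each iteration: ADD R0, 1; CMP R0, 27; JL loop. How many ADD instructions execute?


Loop trace (R0 starts at 0, target 27, step 1):
  ADD #1: R0 = 0 + 1 = 1  → 1 < 27, loop
  ADD #2: R0 = 1 + 1 = 2  → 2 < 27, loop
  ADD #3: R0 = 2 + 1 = 3  → 3 < 27, loop
  ADD #4: R0 = 3 + 1 = 4  → 4 < 27, loop
  ADD #5: R0 = 4 + 1 = 5  → 5 < 27, loop
  ADD #6: R0 = 5 + 1 = 6  → 6 < 27, loop
  ADD #7: R0 = 6 + 1 = 7  → 7 < 27, loop
  ADD #8: R0 = 7 + 1 = 8  → 8 < 27, loop
  ADD #9: R0 = 8 + 1 = 9  → 9 < 27, loop
  ADD #10: R0 = 9 + 1 = 10  → 10 < 27, loop
  ADD #11: R0 = 10 + 1 = 11  → 11 < 27, loop
  ADD #12: R0 = 11 + 1 = 12  → 12 < 27, loop
  ADD #13: R0 = 12 + 1 = 13  → 13 < 27, loop
  ADD #14: R0 = 13 + 1 = 14  → 14 < 27, loop
  ADD #15: R0 = 14 + 1 = 15  → 15 < 27, loop
  ADD #16: R0 = 15 + 1 = 16  → 16 < 27, loop
  ADD #17: R0 = 16 + 1 = 17  → 17 < 27, loop
  ADD #18: R0 = 17 + 1 = 18  → 18 < 27, loop
  ADD #19: R0 = 18 + 1 = 19  → 19 < 27, loop
  ADD #20: R0 = 19 + 1 = 20  → 20 < 27, loop
  ADD #21: R0 = 20 + 1 = 21  → 21 < 27, loop
  ADD #22: R0 = 21 + 1 = 22  → 22 < 27, loop
  ADD #23: R0 = 22 + 1 = 23  → 23 < 27, loop
  ADD #24: R0 = 23 + 1 = 24  → 24 < 27, loop
  ADD #25: R0 = 24 + 1 = 25  → 25 < 27, loop
  ADD #26: R0 = 25 + 1 = 26  → 26 < 27, loop
  ADD #27: R0 = 26 + 1 = 27  → 27 >= 27, exit
Total ADD instructions: 27

27


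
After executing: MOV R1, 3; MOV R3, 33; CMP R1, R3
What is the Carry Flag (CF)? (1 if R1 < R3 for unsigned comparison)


Register state trace:
  MOV R1, 3  → R1 = 3
  MOV R3, 33  → R3 = 33
  CMP R1, R3  → unsigned 3 - 33: borrow occurs
  3 < 33, so CF = 1
CF = 1

1


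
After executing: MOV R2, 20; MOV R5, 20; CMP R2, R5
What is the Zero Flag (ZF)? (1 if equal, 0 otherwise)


Register state trace:
  MOV R2, 20  → R2 = 20
  MOV R5, 20  → R5 = 20
  CMP R2, R5  → computes 20 - 20 = 0
  Result is zero, so values are equal
ZF = 1

1


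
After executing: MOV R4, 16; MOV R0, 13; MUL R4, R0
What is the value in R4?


Register state trace:
  MOV R4, 16  → R4 = 16
  MOV R0, 13  → R0 = 13
  MUL R4, R0  → R4 = 16 * 13 = 208
Final: R4 = 208

208


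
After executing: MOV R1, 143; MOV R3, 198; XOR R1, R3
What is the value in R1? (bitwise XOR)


Register state trace:
  MOV R1, 143  → R1 = 143 (0b10001111)
  MOV R3, 198  → R3 = 198 (0b11000110)
  XOR R1, R3  → R1 = 143 XOR 198 = 73 (0b01001001)
Final: R1 = 73

73


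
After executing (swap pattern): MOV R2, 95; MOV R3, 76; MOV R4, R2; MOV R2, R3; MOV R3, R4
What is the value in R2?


Register state trace (swap pattern):
  MOV R2, 95  → R2 = 95
  MOV R3, 76  → R3 = 76
  MOV R4, R2  → R4 = 95  (save R2)
  MOV R2, R3  → R2 = 76  (R2 gets R3's value)
  MOV R3, R4  → R3 = 95  (R3 gets saved value)
Final: R2 = 76

76


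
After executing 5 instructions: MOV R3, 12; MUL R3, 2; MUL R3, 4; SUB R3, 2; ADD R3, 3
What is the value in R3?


Register state trace:
  MOV R3, 12  → R3 = 12
  MUL R3, 2  → R3 = 12 * 2 = 24
  MUL R3, 4  → R3 = 24 * 4 = 96
  SUB R3, 2  → R3 = 96 - 2 = 94
  ADD R3, 3  → R3 = 94 + 3 = 97
Final: R3 = 97

97


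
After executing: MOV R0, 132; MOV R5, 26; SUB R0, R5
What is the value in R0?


Register state trace:
  MOV R0, 132  → R0 = 132
  MOV R5, 26  → R5 = 26
  SUB R0, R5  → R0 = 132 - 26 = 106
Final: R0 = 106

106


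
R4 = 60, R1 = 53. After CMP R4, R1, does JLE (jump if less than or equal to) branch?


Trace:
  R4 = 60, R1 = 53
  CMP R4, R1  → compares 60 vs 53
  JLE checks: is 60 less than or equal to 53?
  60 > 53, so condition is false
Branch taken: No

No


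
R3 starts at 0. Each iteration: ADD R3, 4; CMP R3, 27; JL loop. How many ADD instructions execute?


Loop trace (R3 starts at 0, target 27, step 4):
  ADD #1: R3 = 0 + 4 = 4  → 4 < 27, loop
  ADD #2: R3 = 4 + 4 = 8  → 8 < 27, loop
  ADD #3: R3 = 8 + 4 = 12  → 12 < 27, loop
  ADD #4: R3 = 12 + 4 = 16  → 16 < 27, loop
  ADD #5: R3 = 16 + 4 = 20  → 20 < 27, loop
  ADD #6: R3 = 20 + 4 = 24  → 24 < 27, loop
  ADD #7: R3 = 24 + 4 = 28  → 28 >= 27, exit
Total ADD instructions: 7

7


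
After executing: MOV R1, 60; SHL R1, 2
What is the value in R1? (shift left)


Register state trace:
  MOV R1, 60  → R1 = 60
  SHL R1, 2  → R1 = 60 << 2 = 60 * 2^2 = 240
Final: R1 = 240

240


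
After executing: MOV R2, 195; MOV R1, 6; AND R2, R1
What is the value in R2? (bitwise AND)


Register state trace:
  MOV R2, 195  → R2 = 195 (0b11000011)
  MOV R1, 6  → R1 = 6 (0b00000110)
  AND R2, R1  → R2 = 195 AND 6 = 2 (0b00000010)
Final: R2 = 2

2


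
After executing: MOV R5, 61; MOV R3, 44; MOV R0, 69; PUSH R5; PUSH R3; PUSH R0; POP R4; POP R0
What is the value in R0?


Stack trace (top is rightmost):
  MOV R5, 61  → R5 = 61
  MOV R3, 44  → R3 = 44
  MOV R0, 69  → R0 = 69
  PUSH R5  → stack: [61]
  PUSH R3  → stack: [61, 44]
  PUSH R0  → stack: [61, 44, 69]
  POP R4  → R4 = 69, stack: [61, 44]
  POP R0  → R0 = 44, stack: [61]
Final: R0 = 44

44


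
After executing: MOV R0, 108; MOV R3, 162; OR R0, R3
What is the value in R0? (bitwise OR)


Register state trace:
  MOV R0, 108  → R0 = 108 (0b01101100)
  MOV R3, 162  → R3 = 162 (0b10100010)
  OR R0, R3   → R0 = 108 OR 162 = 238 (0b11101110)
Final: R0 = 238

238


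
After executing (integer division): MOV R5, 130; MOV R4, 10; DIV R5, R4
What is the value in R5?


Register state trace:
  MOV R5, 130  → R5 = 130
  MOV R4, 10  → R4 = 10
  DIV R5, R4  → R5 = 130 // 10 = 13
Final: R5 = 13

13


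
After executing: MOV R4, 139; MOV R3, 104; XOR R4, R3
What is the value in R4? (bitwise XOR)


Register state trace:
  MOV R4, 139  → R4 = 139 (0b10001011)
  MOV R3, 104  → R3 = 104 (0b01101000)
  XOR R4, R3  → R4 = 139 XOR 104 = 227 (0b11100011)
Final: R4 = 227

227


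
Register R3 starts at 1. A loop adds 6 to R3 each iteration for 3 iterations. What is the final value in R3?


Starting value: R3 = 1
  Iter 1: R3 = 1 + 6 = 7
  Iter 2: R3 = 7 + 6 = 13
  Iter 3: R3 = 13 + 6 = 19
Final: R3 = 19

19


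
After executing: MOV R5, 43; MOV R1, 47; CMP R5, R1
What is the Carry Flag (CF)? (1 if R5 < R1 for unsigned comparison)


Register state trace:
  MOV R5, 43  → R5 = 43
  MOV R1, 47  → R1 = 47
  CMP R5, R1  → unsigned 43 - 47: borrow occurs
  43 < 47, so CF = 1
CF = 1

1


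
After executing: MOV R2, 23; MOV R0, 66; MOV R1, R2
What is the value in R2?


Register state trace:
  MOV R2, 23  → R2 = 23
  MOV R0, 66  → R0 = 66
  MOV R1, R2  → R1 = 23
Final: R2 = 23

23


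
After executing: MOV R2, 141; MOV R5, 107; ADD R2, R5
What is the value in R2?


Register state trace:
  MOV R2, 141  → R2 = 141
  MOV R5, 107  → R5 = 107
  ADD R2, R5  → R2 = 141 + 107 = 248
Final: R2 = 248

248


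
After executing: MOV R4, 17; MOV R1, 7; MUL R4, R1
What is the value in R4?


Register state trace:
  MOV R4, 17  → R4 = 17
  MOV R1, 7  → R1 = 7
  MUL R4, R1  → R4 = 17 * 7 = 119
Final: R4 = 119

119


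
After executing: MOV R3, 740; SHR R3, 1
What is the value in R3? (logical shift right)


Register state trace:
  MOV R3, 740  → R3 = 740
  SHR R3, 1  → R3 = 740 >> 1 = 740 // 2^1 = 370
Final: R3 = 370

370


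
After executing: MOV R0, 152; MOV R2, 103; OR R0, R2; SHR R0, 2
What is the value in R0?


Register state trace:
  MOV R0, 152  → R0 = 152 (0b10011000)
  MOV R2, 103  → R2 = 103 (0b01100111)
  OR R0, R2  → R0 = 152 OR 103 = 255 (0b11111111)
  SHR R0, 2  → R0 = 255 >> 2 = 63
Final: R0 = 63

63


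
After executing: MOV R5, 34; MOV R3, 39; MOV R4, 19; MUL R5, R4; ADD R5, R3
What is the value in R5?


Register state trace:
  MOV R5, 34  → R5 = 34
  MOV R3, 39  → R3 = 39
  MOV R4, 19  → R4 = 19
  MUL R5, R4  → R5 = 34 * 19 = 646
  ADD R5, R3  → R5 = 646 + 39 = 685
Final: R5 = 685

685


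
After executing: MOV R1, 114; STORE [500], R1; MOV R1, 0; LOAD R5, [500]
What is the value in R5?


Register and memory trace:
  MOV R1, 114  → R1 = 114
  STORE [500], R1  → mem[500] = 114
  MOV R1, 0  → R1 = 0
  LOAD R5, [500]  → R5 = mem[500] = 114
Final: R5 = 114

114


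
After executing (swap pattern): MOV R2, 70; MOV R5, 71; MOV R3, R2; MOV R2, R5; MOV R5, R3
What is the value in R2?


Register state trace (swap pattern):
  MOV R2, 70  → R2 = 70
  MOV R5, 71  → R5 = 71
  MOV R3, R2  → R3 = 70  (save R2)
  MOV R2, R5  → R2 = 71  (R2 gets R5's value)
  MOV R5, R3  → R5 = 70  (R5 gets saved value)
Final: R2 = 71

71


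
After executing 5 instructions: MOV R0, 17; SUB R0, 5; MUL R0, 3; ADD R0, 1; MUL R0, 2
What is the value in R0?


Register state trace:
  MOV R0, 17  → R0 = 17
  SUB R0, 5  → R0 = 17 - 5 = 12
  MUL R0, 3  → R0 = 12 * 3 = 36
  ADD R0, 1  → R0 = 36 + 1 = 37
  MUL R0, 2  → R0 = 37 * 2 = 74
Final: R0 = 74

74


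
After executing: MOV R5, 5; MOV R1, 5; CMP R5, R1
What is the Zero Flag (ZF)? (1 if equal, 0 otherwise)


Register state trace:
  MOV R5, 5  → R5 = 5
  MOV R1, 5  → R1 = 5
  CMP R5, R1  → computes 5 - 5 = 0
  Result is zero, so values are equal
ZF = 1

1


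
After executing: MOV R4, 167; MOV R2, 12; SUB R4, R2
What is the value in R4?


Register state trace:
  MOV R4, 167  → R4 = 167
  MOV R2, 12  → R2 = 12
  SUB R4, R2  → R4 = 167 - 12 = 155
Final: R4 = 155

155


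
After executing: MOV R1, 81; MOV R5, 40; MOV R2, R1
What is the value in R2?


Register state trace:
  MOV R1, 81  → R1 = 81
  MOV R5, 40  → R5 = 40
  MOV R2, R1  → R2 = 81
Final: R2 = 81

81


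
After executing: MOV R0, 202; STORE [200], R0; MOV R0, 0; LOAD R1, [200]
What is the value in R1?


Register and memory trace:
  MOV R0, 202  → R0 = 202
  STORE [200], R0  → mem[200] = 202
  MOV R0, 0  → R0 = 0
  LOAD R1, [200]  → R1 = mem[200] = 202
Final: R1 = 202

202


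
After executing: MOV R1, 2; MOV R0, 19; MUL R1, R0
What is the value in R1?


Register state trace:
  MOV R1, 2  → R1 = 2
  MOV R0, 19  → R0 = 19
  MUL R1, R0  → R1 = 2 * 19 = 38
Final: R1 = 38

38


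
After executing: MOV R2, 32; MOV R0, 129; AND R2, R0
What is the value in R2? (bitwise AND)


Register state trace:
  MOV R2, 32  → R2 = 32 (0b00100000)
  MOV R0, 129  → R0 = 129 (0b10000001)
  AND R2, R0  → R2 = 32 AND 129 = 0 (0b00000000)
Final: R2 = 0

0


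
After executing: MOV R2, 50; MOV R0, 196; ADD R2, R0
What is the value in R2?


Register state trace:
  MOV R2, 50  → R2 = 50
  MOV R0, 196  → R0 = 196
  ADD R2, R0  → R2 = 50 + 196 = 246
Final: R2 = 246

246


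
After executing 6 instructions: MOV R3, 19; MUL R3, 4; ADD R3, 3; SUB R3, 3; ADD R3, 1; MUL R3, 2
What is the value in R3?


Register state trace:
  MOV R3, 19  → R3 = 19
  MUL R3, 4  → R3 = 19 * 4 = 76
  ADD R3, 3  → R3 = 76 + 3 = 79
  SUB R3, 3  → R3 = 79 - 3 = 76
  ADD R3, 1  → R3 = 76 + 1 = 77
  MUL R3, 2  → R3 = 77 * 2 = 154
Final: R3 = 154

154


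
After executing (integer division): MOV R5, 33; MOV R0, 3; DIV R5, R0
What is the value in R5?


Register state trace:
  MOV R5, 33  → R5 = 33
  MOV R0, 3  → R0 = 3
  DIV R5, R0  → R5 = 33 // 3 = 11
Final: R5 = 11

11


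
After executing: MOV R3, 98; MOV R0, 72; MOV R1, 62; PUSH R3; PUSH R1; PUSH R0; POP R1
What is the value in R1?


Stack trace (top is rightmost):
  MOV R3, 98  → R3 = 98
  MOV R0, 72  → R0 = 72
  MOV R1, 62  → R1 = 62
  PUSH R3  → stack: [98]
  PUSH R1  → stack: [98, 62]
  PUSH R0  → stack: [98, 62, 72]
  POP R1  → R1 = 72, stack: [98, 62]
Final: R1 = 72

72


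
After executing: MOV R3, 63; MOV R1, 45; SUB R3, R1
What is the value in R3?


Register state trace:
  MOV R3, 63  → R3 = 63
  MOV R1, 45  → R1 = 45
  SUB R3, R1  → R3 = 63 - 45 = 18
Final: R3 = 18

18


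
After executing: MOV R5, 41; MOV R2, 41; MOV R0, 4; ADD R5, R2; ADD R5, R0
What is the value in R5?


Register state trace:
  MOV R5, 41  → R5 = 41
  MOV R2, 41  → R2 = 41
  MOV R0, 4  → R0 = 4
  ADD R5, R2  → R5 = 41 + 41 = 82
  ADD R5, R0  → R5 = 82 + 4 = 86
Final: R5 = 86

86


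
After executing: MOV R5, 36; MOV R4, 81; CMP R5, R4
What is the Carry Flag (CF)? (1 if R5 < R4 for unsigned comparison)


Register state trace:
  MOV R5, 36  → R5 = 36
  MOV R4, 81  → R4 = 81
  CMP R5, R4  → unsigned 36 - 81: borrow occurs
  36 < 81, so CF = 1
CF = 1

1


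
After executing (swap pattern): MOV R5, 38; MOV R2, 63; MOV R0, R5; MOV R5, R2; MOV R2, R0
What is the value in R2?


Register state trace (swap pattern):
  MOV R5, 38  → R5 = 38
  MOV R2, 63  → R2 = 63
  MOV R0, R5  → R0 = 38  (save R5)
  MOV R5, R2  → R5 = 63  (R5 gets R2's value)
  MOV R2, R0  → R2 = 38  (R2 gets saved value)
Final: R2 = 38

38


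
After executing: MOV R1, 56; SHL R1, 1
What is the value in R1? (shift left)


Register state trace:
  MOV R1, 56  → R1 = 56
  SHL R1, 1  → R1 = 56 << 1 = 56 * 2^1 = 112
Final: R1 = 112

112


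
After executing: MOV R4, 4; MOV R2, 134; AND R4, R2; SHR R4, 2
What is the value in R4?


Register state trace:
  MOV R4, 4  → R4 = 4 (0b00000100)
  MOV R2, 134  → R2 = 134 (0b10000110)
  AND R4, R2  → R4 = 4 AND 134 = 4 (0b00000100)
  SHR R4, 2  → R4 = 4 >> 2 = 1
Final: R4 = 1

1


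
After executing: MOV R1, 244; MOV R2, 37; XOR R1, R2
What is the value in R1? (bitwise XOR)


Register state trace:
  MOV R1, 244  → R1 = 244 (0b11110100)
  MOV R2, 37  → R2 = 37 (0b00100101)
  XOR R1, R2  → R1 = 244 XOR 37 = 209 (0b11010001)
Final: R1 = 209

209
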